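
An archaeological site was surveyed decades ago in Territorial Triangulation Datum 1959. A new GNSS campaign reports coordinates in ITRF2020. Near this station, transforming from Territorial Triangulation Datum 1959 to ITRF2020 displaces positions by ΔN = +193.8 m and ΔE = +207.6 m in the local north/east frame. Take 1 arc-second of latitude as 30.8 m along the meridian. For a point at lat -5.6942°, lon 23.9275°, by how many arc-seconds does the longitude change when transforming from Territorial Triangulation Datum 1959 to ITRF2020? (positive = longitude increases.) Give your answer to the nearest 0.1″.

Δλ = 6.8″

At latitude -5.6942°, cos φ = 0.995066.
1″ of longitude at this latitude = 30.80 × cos φ = 30.6480 m, so Δλ = 207.6 / 30.6480 = 6.774″.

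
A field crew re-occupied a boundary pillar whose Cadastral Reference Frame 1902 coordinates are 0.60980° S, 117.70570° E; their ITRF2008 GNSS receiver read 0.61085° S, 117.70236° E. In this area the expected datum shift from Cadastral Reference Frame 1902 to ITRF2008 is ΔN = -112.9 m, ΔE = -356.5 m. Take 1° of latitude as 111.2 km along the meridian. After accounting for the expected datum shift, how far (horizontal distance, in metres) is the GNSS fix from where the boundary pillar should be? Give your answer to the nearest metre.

Observed coordinate differences: Δφ = -0.00105°, Δλ = -0.00334°.
Converting to metres (1° lat = 111200 m, cos φ = 0.999943): observed ΔN = -116.8 m, observed ΔE = -371.4 m.
Subtracting the expected shift leaves a residual of -116.8 − (-112.9) = -3.9 m north and -371.4 − (-356.5) = -14.9 m east.
Residual distance = √((-3.9)² + (-14.9)²) = 15.4 m.

15 m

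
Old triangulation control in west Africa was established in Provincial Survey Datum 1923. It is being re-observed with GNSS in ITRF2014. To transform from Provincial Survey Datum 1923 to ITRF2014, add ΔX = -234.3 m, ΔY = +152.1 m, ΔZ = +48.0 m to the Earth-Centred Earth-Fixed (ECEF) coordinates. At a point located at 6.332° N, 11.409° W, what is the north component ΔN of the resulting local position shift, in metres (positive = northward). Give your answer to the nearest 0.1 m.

ΔN = 76.4 m

At φ = 6.332°, λ = -11.409°: sin φ = 0.110289, cos φ = 0.993900, sin λ = -0.197811, cos λ = 0.980240.
ΔN = −sin φ cos λ·ΔX − sin φ sin λ·ΔY + cos φ·ΔZ = −(0.110289)(0.980240)(-234.3) − (0.110289)(-0.197811)(152.1) + (0.993900)(48.0) = 76.36 m.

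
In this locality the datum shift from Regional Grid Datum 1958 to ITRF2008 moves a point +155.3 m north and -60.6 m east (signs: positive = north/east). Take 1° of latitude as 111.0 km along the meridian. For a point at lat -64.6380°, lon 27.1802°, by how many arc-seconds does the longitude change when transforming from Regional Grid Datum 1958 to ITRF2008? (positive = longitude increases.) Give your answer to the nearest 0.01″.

Δλ = -4.59″

At latitude -64.6380°, cos φ = 0.428336.
1° of longitude at this latitude = 111.0 × cos φ = 47.55 km, so Δλ = -60.6 / 47545.3 = -0.0012746° = -4.588″.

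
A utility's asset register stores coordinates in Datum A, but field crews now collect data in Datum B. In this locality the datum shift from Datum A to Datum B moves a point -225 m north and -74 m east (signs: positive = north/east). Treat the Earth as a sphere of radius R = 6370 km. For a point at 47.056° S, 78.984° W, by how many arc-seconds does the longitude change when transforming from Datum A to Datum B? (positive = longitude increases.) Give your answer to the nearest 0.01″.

Δλ = -3.52″

At latitude -47.056°, cos φ = 0.681283.
One radian of longitude at latitude φ spans R cos φ, so Δλ = ΔE / (R cos φ) = -74.0 / (6370000 × 0.681283) = -1.7052e-05 rad = -3.517″.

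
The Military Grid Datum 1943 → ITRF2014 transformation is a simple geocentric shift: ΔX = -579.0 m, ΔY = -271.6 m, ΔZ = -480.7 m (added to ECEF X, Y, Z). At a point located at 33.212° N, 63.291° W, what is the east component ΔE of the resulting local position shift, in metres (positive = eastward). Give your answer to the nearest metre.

At φ = 33.212°, λ = -63.291°: sin φ = 0.547738, cos φ = 0.836650, sin λ = -0.893301, cos λ = 0.449459.
ΔE = −sin λ·ΔX + cos λ·ΔY = −(-0.893301)·(-579.0) + (0.449459)·(-271.6) = -639.29 m.

ΔE = -639 m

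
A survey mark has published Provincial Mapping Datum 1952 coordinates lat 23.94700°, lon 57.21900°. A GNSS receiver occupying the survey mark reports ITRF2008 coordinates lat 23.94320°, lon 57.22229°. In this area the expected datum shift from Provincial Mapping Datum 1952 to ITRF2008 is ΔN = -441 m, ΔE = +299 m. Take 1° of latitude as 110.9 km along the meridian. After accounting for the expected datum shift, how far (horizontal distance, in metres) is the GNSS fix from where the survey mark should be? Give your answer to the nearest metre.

Observed coordinate differences: Δφ = -0.00380°, Δλ = +0.00329°.
Converting to metres (1° lat = 110900 m, cos φ = 0.913921): observed ΔN = -421.4 m, observed ΔE = 333.5 m.
Subtracting the expected shift leaves a residual of -421.4 − (-441) = 19.6 m north and 333.5 − (299) = 34.5 m east.
Residual distance = √(19.6² + 34.5²) = 39.6 m.

40 m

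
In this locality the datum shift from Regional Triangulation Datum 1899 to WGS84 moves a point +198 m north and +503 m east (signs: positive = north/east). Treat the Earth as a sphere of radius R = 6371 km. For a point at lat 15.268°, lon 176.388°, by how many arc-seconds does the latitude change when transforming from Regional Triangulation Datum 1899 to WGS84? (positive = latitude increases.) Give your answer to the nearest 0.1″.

Δφ = 6.4″

On a sphere of radius R, 1 rad of latitude = R, so Δφ = ΔN / R = 198.0 / 6371000 = 3.1078e-05 rad = 6.410″.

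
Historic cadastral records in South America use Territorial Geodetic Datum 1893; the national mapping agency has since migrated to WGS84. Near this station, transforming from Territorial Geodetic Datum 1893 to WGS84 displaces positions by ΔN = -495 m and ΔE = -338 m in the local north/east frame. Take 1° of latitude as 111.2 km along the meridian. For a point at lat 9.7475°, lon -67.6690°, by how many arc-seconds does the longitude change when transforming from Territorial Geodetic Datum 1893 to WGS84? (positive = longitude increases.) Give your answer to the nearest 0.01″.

At latitude 9.7475°, cos φ = 0.985563.
1° of longitude at this latitude = 111.2 × cos φ = 109.59 km, so Δλ = -338.0 / 109594.7 = -0.0030841° = -11.103″.

Δλ = -11.10″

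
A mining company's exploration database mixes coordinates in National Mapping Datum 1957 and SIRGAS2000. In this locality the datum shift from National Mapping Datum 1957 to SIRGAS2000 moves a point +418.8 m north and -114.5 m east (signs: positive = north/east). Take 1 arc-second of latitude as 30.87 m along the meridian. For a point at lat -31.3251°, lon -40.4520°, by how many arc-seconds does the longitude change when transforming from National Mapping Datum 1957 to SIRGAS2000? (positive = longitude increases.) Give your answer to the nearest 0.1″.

Δλ = -4.3″

At latitude -31.3251°, cos φ = 0.854231.
1″ of longitude at this latitude = 30.87 × cos φ = 26.3701 m, so Δλ = -114.5 / 26.3701 = -4.342″.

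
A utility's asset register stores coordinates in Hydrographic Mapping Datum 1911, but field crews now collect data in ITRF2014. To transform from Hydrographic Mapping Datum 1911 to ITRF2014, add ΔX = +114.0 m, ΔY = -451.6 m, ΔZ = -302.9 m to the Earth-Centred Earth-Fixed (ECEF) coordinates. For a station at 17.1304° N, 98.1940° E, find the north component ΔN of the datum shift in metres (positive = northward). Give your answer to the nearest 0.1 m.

ΔN = -153.0 m

The local north axis is (−sin φ cos λ, −sin φ sin λ, cos φ), giving ΔN = 4.786 + 131.660 − 289.462 = -153.02 m.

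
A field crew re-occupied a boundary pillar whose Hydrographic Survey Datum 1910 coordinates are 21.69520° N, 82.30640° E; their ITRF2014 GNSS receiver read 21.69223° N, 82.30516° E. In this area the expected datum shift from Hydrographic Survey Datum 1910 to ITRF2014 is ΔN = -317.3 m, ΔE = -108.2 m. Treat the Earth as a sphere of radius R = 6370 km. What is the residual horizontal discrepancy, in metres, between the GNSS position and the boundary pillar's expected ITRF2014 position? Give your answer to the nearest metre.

24 m

Observed coordinate differences: Δφ = -0.00297°, Δλ = -0.00124°.
Converting to metres (1° lat = 111177 m, cos φ = 0.929164): observed ΔN = -330.2 m, observed ΔE = -128.1 m.
Subtracting the expected shift leaves a residual of -330.2 − (-317.3) = -12.9 m north and -128.1 − (-108.2) = -19.9 m east.
Residual distance = √((-12.9)² + (-19.9)²) = 23.7 m.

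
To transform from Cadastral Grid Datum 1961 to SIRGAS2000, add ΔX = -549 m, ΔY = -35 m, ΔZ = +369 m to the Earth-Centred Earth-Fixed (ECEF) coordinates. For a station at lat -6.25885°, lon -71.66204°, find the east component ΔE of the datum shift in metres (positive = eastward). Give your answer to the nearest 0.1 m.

The local east axis at (φ, λ) is (−sin λ, cos λ, 0), so ΔE = −sin(-71.66204°)·(-549) + cos(-71.66204°)·(-35) = -532.13 m.

ΔE = -532.1 m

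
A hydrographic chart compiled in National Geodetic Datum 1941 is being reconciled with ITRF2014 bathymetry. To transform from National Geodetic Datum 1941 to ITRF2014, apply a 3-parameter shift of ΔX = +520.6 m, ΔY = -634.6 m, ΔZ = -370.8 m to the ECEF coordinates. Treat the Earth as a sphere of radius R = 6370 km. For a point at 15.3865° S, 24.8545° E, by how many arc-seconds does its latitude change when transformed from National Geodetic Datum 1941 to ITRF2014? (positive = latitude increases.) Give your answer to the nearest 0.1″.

Δφ = -9.8″

sin φ = -0.265329, cos φ = 0.964158, sin λ = 0.420315, cos λ = 0.907378.
North component: ΔN = −sin φ cos λ·ΔX − sin φ sin λ·ΔY + cos φ·ΔZ = −(-0.265329)(0.907378)(520.6) − (-0.265329)(0.420315)(-634.6) + (0.964158)(-370.8) = -302.95 m.
1° of latitude spans πR/180 = 111177 m, so Δφ = -302.95 / 111177 × 3600 = -9.810″.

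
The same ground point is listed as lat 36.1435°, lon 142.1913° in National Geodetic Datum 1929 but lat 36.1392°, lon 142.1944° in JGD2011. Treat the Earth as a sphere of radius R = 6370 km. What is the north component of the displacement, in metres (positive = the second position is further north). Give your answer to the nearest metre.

Δφ = 36.1392° − 36.1435° = -0.0043°; Δλ = 142.1944° − 142.1913° = +0.0031°.
1° along a meridian = πR/180 = 111177 m.
ΔN = Δφ × 111177 = -478.1 m; ΔE = Δλ × 111177 × cos(36.1435°) = +0.0031 × 111177 × 0.807542 = 278.3 m.

ΔN = -478 m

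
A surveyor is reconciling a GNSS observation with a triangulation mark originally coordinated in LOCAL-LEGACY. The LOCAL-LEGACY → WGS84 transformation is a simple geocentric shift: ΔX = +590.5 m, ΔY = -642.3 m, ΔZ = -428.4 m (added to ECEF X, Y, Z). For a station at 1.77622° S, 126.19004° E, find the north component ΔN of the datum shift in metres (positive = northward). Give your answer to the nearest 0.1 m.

ΔN = -455.1 m

The local north axis is (−sin φ cos λ, −sin φ sin λ, cos φ), giving ΔN = -10.807 − 16.068 − 428.194 = -455.07 m.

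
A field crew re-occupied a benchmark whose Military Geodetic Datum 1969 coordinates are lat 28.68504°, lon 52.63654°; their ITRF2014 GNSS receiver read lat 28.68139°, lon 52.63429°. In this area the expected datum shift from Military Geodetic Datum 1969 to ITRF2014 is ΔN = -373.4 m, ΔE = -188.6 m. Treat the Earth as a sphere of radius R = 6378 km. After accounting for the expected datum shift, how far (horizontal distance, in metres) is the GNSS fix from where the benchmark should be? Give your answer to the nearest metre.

Observed coordinate differences: Δφ = -0.00365°, Δλ = -0.00225°.
Converting to metres (1° lat = 111317 m, cos φ = 0.877272): observed ΔN = -406.3 m, observed ΔE = -219.7 m.
Subtracting the expected shift leaves a residual of -406.3 − (-373.4) = -32.9 m north and -219.7 − (-188.6) = -31.1 m east.
Residual distance = √((-32.9)² + (-31.1)²) = 45.3 m.

45 m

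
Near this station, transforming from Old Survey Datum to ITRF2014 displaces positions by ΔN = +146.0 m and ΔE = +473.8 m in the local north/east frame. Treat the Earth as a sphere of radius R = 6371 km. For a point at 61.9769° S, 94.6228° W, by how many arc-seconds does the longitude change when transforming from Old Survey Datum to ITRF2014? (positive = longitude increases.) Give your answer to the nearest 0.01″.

Δλ = 32.65″

At latitude -61.9769°, cos φ = 0.469828.
One radian of longitude at latitude φ spans R cos φ, so Δλ = ΔE / (R cos φ) = 473.8 / (6371000 × 0.469828) = 1.5829e-04 rad = 32.649″.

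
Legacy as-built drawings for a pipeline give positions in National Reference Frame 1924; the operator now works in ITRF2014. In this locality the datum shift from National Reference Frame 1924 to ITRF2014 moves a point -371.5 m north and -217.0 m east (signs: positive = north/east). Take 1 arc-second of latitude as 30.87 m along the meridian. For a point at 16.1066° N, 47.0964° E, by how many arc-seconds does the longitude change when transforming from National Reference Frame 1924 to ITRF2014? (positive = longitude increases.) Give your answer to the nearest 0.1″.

At latitude 16.1066°, cos φ = 0.960747.
1″ of longitude at this latitude = 30.87 × cos φ = 29.6583 m, so Δλ = -217.0 / 29.6583 = -7.317″.

Δλ = -7.3″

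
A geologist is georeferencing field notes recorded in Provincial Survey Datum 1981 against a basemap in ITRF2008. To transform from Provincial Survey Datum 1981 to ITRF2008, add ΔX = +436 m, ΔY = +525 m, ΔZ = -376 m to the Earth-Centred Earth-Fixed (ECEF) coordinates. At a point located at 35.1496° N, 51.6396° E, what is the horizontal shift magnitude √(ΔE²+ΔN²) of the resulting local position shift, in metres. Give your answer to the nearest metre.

At φ = 35.1496°, λ = 51.6396°: sin φ = 0.575713, cos φ = 0.817652, sin λ = 0.784123, cos λ = 0.620606.
ΔE = −sin λ·ΔX + cos λ·ΔY = −(0.784123)·(436) + (0.620606)·(525) = -16.06 m.
ΔN = −sin φ cos λ·ΔX − sin φ sin λ·ΔY + cos φ·ΔZ = −(0.575713)(0.620606)(436) − (0.575713)(0.784123)(525) + (0.817652)(-376) = -700.22 m.
Horizontal magnitude = √(ΔE² + ΔN²) = √((-16.06)² + (-700.22)²) = 700.40 m.

700 m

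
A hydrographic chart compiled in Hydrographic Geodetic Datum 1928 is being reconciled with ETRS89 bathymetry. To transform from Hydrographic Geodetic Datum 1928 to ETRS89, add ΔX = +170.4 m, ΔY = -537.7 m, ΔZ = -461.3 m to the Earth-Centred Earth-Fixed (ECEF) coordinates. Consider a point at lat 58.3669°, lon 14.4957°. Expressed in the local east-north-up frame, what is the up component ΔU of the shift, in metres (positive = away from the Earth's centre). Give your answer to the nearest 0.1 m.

At φ = 58.3669°, λ = 14.4957°: sin φ = 0.851424, cos φ = 0.524478, sin λ = 0.250307, cos λ = 0.968166.
ΔU = cos φ cos λ·ΔX + cos φ sin λ·ΔY + sin φ·ΔZ = (0.524478)(0.968166)(170.4) + (0.524478)(0.250307)(-537.7) + (0.851424)(-461.3) = -376.83 m.

ΔU = -376.8 m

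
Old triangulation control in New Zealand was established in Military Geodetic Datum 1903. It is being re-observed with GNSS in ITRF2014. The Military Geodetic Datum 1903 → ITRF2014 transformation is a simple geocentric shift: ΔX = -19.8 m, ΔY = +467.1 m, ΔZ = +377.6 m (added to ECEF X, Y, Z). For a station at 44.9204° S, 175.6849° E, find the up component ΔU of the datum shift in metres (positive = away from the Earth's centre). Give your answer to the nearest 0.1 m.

ΔU = -227.8 m

The local up (radial) axis is (cos φ cos λ, cos φ sin λ, sin φ), giving ΔU = 13.980 + 24.886 − 266.632 = -227.77 m.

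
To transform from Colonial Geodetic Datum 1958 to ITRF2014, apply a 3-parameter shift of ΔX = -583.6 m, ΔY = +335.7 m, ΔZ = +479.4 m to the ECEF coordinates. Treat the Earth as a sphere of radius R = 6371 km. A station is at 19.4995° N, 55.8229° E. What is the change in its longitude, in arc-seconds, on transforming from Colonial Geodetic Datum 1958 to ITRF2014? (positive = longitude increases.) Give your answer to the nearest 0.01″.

Δλ = 23.06″

sin φ = 0.333799, cos φ = 0.942644, sin λ = 0.827305, cos λ = 0.561753.
East component: ΔE = −sin λ·ΔX + cos λ·ΔY = −(0.827305)(-583.6) + (0.561753)(335.7) = 671.40 m.
1° of latitude spans πR/180 = 111195 m; at latitude φ, 1° of longitude spans that × cos φ = 104817.3 m, so Δλ = 671.40 / 104817.3 × 3600 = 23.059″.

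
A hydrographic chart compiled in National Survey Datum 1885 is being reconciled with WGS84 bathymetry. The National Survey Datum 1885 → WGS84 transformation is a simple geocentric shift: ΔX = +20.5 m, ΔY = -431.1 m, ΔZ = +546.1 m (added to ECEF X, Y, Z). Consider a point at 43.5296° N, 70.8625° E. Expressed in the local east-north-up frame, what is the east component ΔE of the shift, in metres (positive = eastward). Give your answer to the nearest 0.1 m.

ΔE = -160.7 m

At φ = 43.5296°, λ = 70.8625°: sin φ = 0.688729, cos φ = 0.725019, sin λ = 0.944735, cos λ = 0.327836.
ΔE = −sin λ·ΔX + cos λ·ΔY = −(0.944735)·(20.5) + (0.327836)·(-431.1) = -160.70 m.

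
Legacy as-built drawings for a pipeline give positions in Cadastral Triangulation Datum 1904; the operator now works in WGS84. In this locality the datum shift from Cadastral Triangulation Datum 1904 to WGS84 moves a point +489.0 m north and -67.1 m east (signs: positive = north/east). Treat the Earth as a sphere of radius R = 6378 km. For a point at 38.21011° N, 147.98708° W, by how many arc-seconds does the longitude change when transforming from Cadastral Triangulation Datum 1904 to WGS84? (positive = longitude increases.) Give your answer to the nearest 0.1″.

Δλ = -2.8″

At latitude 38.21011°, cos φ = 0.785748.
One radian of longitude at latitude φ spans R cos φ, so Δλ = ΔE / (R cos φ) = -67.1 / (6378000 × 0.785748) = -1.3389e-05 rad = -2.762″.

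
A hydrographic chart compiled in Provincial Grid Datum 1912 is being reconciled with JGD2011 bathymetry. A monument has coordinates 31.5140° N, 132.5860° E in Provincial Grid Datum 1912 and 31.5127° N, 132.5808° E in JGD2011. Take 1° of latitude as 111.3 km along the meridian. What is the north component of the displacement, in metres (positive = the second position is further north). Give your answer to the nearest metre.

Δφ = 31.5127° − 31.5140° = -0.0013°; Δλ = 132.5808° − 132.5860° = -0.0052°.
ΔN = Δφ × 111300 = -144.7 m; ΔE = Δλ × 111300 × cos(31.5140°) = -0.0052 × 111300 × 0.852512 = -493.4 m.

ΔN = -145 m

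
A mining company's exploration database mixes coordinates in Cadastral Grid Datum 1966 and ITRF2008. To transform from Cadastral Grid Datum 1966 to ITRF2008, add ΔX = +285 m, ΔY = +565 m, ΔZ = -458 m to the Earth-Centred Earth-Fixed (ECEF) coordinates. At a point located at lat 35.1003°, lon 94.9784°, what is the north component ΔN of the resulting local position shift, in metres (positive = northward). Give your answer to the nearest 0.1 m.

At φ = 35.1003°, λ = 94.9784°: sin φ = 0.575010, cos φ = 0.818147, sin λ = 0.996227, cos λ = -0.086780.
ΔN = −sin φ cos λ·ΔX − sin φ sin λ·ΔY + cos φ·ΔZ = −(0.575010)(-0.086780)(285) − (0.575010)(0.996227)(565) + (0.818147)(-458) = -684.14 m.

ΔN = -684.1 m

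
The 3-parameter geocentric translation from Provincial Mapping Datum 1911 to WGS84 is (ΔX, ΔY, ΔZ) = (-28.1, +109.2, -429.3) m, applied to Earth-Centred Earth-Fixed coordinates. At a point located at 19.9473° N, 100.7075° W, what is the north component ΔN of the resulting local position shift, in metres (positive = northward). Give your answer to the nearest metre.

The local north axis is (−sin φ cos λ, −sin φ sin λ, cos φ), giving ΔN = -1.781 + 36.606 − 403.545 = -368.72 m.

ΔN = -369 m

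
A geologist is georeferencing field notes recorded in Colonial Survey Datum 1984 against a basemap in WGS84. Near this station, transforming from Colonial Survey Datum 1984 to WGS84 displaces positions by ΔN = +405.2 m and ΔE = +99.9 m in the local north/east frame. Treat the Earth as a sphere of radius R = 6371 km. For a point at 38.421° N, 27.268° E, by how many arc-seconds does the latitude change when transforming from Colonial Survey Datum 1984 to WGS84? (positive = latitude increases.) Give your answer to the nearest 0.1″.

On a sphere of radius R, 1 rad of latitude = R, so Δφ = ΔN / R = 405.2 / 6371000 = 6.3601e-05 rad = 13.119″.

Δφ = 13.1″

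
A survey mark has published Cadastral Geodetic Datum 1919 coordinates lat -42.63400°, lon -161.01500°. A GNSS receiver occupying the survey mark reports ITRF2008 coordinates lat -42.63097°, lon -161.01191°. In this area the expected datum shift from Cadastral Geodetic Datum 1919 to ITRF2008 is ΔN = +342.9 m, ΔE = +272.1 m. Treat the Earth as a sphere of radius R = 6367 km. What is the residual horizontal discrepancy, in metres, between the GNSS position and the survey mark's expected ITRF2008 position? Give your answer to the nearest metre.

20 m

Observed coordinate differences: Δφ = +0.00303°, Δλ = +0.00309°.
Converting to metres (1° lat = 111125 m, cos φ = 0.735695): observed ΔN = 336.7 m, observed ΔE = 252.6 m.
Subtracting the expected shift leaves a residual of 336.7 − (342.9) = -6.2 m north and 252.6 − (272.1) = -19.5 m east.
Residual distance = √((-6.2)² + (-19.5)²) = 20.4 m.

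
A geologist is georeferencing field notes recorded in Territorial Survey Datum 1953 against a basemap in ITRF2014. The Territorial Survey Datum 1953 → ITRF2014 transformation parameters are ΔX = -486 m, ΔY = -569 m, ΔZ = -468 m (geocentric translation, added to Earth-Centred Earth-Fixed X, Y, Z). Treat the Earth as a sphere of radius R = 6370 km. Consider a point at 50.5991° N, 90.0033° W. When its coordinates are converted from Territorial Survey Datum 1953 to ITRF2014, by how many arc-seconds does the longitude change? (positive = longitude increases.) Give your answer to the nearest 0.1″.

sin φ = 0.772724, cos φ = 0.634743, sin λ = -1.000000, cos λ = -0.000058.
East component: ΔE = −sin λ·ΔX + cos λ·ΔY = −(-1.000000)(-486) + (-0.000058)(-569) = -485.97 m.
1° of latitude spans πR/180 = 111177 m; at latitude φ, 1° of longitude spans that × cos φ = 70569.1 m, so Δλ = -485.97 / 70569.1 × 3600 = -24.791″.

Δλ = -24.8″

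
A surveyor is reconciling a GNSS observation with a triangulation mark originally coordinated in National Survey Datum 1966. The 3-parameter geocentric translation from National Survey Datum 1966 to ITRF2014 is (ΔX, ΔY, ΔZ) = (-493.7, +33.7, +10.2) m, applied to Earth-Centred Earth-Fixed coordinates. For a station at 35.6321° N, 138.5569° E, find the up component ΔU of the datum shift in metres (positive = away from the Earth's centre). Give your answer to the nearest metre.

ΔU = 325 m

At φ = 35.6321°, λ = 138.5569°: sin φ = 0.582578, cos φ = 0.812774, sin λ = 0.661876, cos λ = -0.749613.
ΔU = cos φ cos λ·ΔX + cos φ sin λ·ΔY + sin φ·ΔZ = (0.812774)(-0.749613)(-493.7) + (0.812774)(0.661876)(33.7) + (0.582578)(10.2) = 324.87 m.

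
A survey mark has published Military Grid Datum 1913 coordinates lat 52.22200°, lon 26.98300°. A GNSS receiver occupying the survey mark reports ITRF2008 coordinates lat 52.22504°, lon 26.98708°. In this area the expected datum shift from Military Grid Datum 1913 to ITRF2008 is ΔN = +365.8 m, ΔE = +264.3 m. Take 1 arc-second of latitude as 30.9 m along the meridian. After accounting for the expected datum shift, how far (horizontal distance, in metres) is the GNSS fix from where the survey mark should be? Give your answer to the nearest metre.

31 m

Observed coordinate differences: Δφ = +0.00304°, Δλ = +0.00408°.
Converting to metres (1° lat = 111240 m, cos φ = 0.612604): observed ΔN = 338.2 m, observed ΔE = 278.0 m.
Subtracting the expected shift leaves a residual of 338.2 − (365.8) = -27.6 m north and 278.0 − (264.3) = 13.7 m east.
Residual distance = √((-27.6)² + 13.7²) = 30.9 m.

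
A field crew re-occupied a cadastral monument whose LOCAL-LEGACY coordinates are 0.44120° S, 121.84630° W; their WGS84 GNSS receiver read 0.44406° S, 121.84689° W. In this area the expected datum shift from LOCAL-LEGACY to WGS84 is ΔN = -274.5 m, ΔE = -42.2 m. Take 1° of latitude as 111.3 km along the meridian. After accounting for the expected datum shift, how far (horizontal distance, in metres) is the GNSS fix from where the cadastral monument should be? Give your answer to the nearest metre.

Observed coordinate differences: Δφ = -0.00286°, Δλ = -0.00059°.
Converting to metres (1° lat = 111300 m, cos φ = 0.999970): observed ΔN = -318.3 m, observed ΔE = -65.7 m.
Subtracting the expected shift leaves a residual of -318.3 − (-274.5) = -43.8 m north and -65.7 − (-42.2) = -23.5 m east.
Residual distance = √((-43.8)² + (-23.5)²) = 49.7 m.

50 m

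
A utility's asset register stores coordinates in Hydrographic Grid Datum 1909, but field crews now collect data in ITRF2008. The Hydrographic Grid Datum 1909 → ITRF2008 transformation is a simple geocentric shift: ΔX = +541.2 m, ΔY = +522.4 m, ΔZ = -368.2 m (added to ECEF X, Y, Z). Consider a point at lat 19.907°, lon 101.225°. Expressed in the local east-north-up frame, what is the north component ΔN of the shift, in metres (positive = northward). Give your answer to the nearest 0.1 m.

ΔN = -484.8 m

The local north axis is (−sin φ cos λ, −sin φ sin λ, cos φ), giving ΔN = 35.872 − 174.472 − 346.199 = -484.80 m.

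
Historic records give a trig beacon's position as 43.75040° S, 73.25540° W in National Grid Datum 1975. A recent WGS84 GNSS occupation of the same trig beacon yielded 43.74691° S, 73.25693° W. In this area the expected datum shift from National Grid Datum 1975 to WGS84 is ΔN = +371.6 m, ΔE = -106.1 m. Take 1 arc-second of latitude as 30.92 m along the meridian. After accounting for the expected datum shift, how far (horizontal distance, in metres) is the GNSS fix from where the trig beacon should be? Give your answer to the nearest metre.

Observed coordinate differences: Δφ = +0.00349°, Δλ = -0.00153°.
Converting to metres (1° lat = 111312 m, cos φ = 0.722359): observed ΔN = 388.5 m, observed ΔE = -123.0 m.
Subtracting the expected shift leaves a residual of 388.5 − (371.6) = 16.9 m north and -123.0 − (-106.1) = -16.9 m east.
Residual distance = √(16.9² + (-16.9)²) = 23.9 m.

24 m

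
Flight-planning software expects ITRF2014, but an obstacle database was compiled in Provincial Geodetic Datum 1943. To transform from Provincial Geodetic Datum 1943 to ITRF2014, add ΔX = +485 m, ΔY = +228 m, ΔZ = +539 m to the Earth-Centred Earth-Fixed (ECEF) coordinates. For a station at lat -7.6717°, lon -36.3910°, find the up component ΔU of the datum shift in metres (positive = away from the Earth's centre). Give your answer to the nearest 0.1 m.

The local up (radial) axis is (cos φ cos λ, cos φ sin λ, sin φ), giving ΔU = 386.924 − 134.060 − 71.955 = 180.91 m.

ΔU = 180.9 m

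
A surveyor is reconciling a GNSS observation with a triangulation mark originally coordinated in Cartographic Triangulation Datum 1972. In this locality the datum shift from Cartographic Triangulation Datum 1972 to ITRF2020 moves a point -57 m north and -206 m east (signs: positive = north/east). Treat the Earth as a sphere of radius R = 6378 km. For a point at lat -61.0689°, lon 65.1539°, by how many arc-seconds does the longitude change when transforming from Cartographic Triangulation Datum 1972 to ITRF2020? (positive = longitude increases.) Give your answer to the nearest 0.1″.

Δλ = -13.8″

At latitude -61.0689°, cos φ = 0.483758.
One radian of longitude at latitude φ spans R cos φ, so Δλ = ΔE / (R cos φ) = -206.0 / (6378000 × 0.483758) = -6.6766e-05 rad = -13.771″.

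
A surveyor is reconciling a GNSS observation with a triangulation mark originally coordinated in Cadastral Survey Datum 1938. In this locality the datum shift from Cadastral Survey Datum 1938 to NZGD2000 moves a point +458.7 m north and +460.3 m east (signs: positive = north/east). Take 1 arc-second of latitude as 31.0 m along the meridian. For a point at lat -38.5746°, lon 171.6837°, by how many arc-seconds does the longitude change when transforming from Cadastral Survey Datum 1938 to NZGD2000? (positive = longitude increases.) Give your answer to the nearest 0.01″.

Δλ = 18.99″

At latitude -38.5746°, cos φ = 0.781797.
1″ of longitude at this latitude = 31.00 × cos φ = 24.2357 m, so Δλ = 460.3 / 24.2357 = 18.993″.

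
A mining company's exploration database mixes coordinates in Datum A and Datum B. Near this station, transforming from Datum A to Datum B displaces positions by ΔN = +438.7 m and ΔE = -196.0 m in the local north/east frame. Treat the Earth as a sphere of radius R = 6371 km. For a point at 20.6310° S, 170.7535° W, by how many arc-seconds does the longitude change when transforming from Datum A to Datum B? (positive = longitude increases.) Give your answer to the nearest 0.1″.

At latitude -20.6310°, cos φ = 0.935869.
One radian of longitude at latitude φ spans R cos φ, so Δλ = ΔE / (R cos φ) = -196.0 / (6371000 × 0.935869) = -3.2873e-05 rad = -6.780″.

Δλ = -6.8″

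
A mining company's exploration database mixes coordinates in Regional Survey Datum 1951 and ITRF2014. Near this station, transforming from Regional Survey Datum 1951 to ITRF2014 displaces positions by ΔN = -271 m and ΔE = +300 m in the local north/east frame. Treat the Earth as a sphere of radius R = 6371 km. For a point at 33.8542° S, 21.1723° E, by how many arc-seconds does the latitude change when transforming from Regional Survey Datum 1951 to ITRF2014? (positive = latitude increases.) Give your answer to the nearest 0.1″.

Δφ = -8.8″

On a sphere of radius R, 1 rad of latitude = R, so Δφ = ΔN / R = -271.0 / 6371000 = -4.2536e-05 rad = -8.774″.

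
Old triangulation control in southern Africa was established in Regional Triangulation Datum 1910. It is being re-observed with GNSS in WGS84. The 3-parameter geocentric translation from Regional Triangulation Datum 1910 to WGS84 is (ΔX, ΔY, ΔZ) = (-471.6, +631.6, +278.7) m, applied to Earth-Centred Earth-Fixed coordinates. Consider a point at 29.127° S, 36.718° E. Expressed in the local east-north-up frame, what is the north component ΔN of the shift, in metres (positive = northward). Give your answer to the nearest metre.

ΔN = 243 m

At φ = -29.127°, λ = 36.718°: sin φ = -0.486747, cos φ = 0.873543, sin λ = 0.597877, cos λ = 0.801588.
ΔN = −sin φ cos λ·ΔX − sin φ sin λ·ΔY + cos φ·ΔZ = −(-0.486747)(0.801588)(-471.6) − (-0.486747)(0.597877)(631.6) + (0.873543)(278.7) = 243.26 m.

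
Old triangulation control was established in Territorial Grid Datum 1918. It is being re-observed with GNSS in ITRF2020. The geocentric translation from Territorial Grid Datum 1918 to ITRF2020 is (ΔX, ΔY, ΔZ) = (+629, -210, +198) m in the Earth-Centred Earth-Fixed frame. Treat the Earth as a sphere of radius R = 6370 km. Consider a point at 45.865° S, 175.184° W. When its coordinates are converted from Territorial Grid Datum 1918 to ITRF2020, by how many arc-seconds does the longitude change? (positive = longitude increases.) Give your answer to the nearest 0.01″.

Δλ = 12.19″

sin φ = -0.717701, cos φ = 0.696351, sin λ = -0.083956, cos λ = -0.996469.
East component: ΔE = −sin λ·ΔX + cos λ·ΔY = −(-0.083956)(629) + (-0.996469)(-210) = 262.07 m.
1° of latitude spans πR/180 = 111177 m; at latitude φ, 1° of longitude spans that × cos φ = 77418.6 m, so Δλ = 262.07 / 77418.6 × 3600 = 12.186″.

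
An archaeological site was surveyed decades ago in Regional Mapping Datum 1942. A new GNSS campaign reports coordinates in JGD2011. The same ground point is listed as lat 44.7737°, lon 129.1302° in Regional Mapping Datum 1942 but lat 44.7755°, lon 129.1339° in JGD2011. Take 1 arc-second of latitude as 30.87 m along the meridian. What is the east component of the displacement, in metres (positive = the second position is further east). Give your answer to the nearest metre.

Δφ = 44.7755° − 44.7737° = +0.0018°; Δλ = 129.1339° − 129.1302° = +0.0037°.
1° of latitude = 3600 × 30.87 = 111132 m.
ΔN = Δφ × 111132 = 200.0 m; ΔE = Δλ × 111132 × cos(44.7737°) = +0.0037 × 111132 × 0.709894 = 291.9 m.

ΔE = 292 m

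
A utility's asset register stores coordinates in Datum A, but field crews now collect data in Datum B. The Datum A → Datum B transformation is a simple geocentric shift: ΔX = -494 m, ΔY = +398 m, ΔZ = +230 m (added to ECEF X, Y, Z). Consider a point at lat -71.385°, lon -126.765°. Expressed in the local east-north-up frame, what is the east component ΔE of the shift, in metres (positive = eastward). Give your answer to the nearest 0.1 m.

ΔE = -634.0 m

The local east axis at (φ, λ) is (−sin λ, cos λ, 0), so ΔE = −sin(-126.765°)·(-494) + cos(-126.765°)·398 = -633.96 m.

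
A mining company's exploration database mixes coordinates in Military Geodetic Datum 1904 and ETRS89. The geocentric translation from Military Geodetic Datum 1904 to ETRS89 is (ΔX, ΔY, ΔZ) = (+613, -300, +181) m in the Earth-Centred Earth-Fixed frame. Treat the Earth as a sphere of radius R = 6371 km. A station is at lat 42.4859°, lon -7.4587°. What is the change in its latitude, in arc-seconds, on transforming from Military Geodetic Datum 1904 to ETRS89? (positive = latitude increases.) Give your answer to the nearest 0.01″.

Δφ = -9.82″

sin φ = 0.675409, cos φ = 0.737444, sin λ = -0.129812, cos λ = 0.991539.
North component: ΔN = −sin φ cos λ·ΔX − sin φ sin λ·ΔY + cos φ·ΔZ = −(0.675409)(0.991539)(613) − (0.675409)(-0.129812)(-300) + (0.737444)(181) = -303.35 m.
1° of latitude spans πR/180 = 111195 m, so Δφ = -303.35 / 111195 × 3600 = -9.821″.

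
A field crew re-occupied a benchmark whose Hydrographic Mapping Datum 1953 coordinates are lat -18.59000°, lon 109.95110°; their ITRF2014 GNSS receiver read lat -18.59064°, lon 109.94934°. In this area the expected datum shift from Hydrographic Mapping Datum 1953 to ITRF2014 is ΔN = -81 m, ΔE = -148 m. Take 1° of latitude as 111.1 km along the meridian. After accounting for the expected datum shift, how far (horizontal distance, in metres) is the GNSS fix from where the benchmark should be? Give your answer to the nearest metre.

39 m

Observed coordinate differences: Δφ = -0.00064°, Δλ = -0.00176°.
Converting to metres (1° lat = 111100 m, cos φ = 0.947824): observed ΔN = -71.1 m, observed ΔE = -185.3 m.
Subtracting the expected shift leaves a residual of -71.1 − (-81) = 9.9 m north and -185.3 − (-148) = -37.3 m east.
Residual distance = √(9.9² + (-37.3)²) = 38.6 m.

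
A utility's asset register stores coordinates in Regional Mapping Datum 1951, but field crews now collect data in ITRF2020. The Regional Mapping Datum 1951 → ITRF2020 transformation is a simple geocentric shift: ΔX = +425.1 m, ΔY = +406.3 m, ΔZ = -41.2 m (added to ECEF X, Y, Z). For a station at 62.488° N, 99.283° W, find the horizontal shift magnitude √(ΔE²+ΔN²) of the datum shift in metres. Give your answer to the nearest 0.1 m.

At φ = 62.488°, λ = -99.283°: sin φ = 0.886914, cos φ = 0.461934, sin λ = -0.986904, cos λ = -0.161311.
ΔE = −sin λ·ΔX + cos λ·ΔY = −(-0.986904)·(425.1) + (-0.161311)·(406.3) = 353.99 m.
ΔN = −sin φ cos λ·ΔX − sin φ sin λ·ΔY + cos φ·ΔZ = −(0.886914)(-0.161311)(425.1) − (0.886914)(-0.986904)(406.3) + (0.461934)(-41.2) = 397.42 m.
Horizontal magnitude = √(ΔE² + ΔN²) = √(353.99² + 397.42²) = 532.22 m.

532.2 m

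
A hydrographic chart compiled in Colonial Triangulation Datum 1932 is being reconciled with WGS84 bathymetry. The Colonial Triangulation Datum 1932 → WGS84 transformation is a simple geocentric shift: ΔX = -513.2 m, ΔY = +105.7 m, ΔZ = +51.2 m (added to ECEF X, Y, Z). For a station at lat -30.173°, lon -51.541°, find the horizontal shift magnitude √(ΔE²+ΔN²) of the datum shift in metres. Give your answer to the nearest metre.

371 m

At φ = -30.173°, λ = -51.541°: sin φ = -0.502613, cos φ = 0.864512, sin λ = -0.783053, cos λ = 0.621954.
ΔE = −sin λ·ΔX + cos λ·ΔY = −(-0.783053)·(-513.2) + (0.621954)·(105.7) = -336.12 m.
ΔN = −sin φ cos λ·ΔX − sin φ sin λ·ΔY + cos φ·ΔZ = −(-0.502613)(0.621954)(-513.2) − (-0.502613)(-0.783053)(105.7) + (0.864512)(51.2) = -157.77 m.
Horizontal magnitude = √(ΔE² + ΔN²) = √((-336.12)² + (-157.77)²) = 371.31 m.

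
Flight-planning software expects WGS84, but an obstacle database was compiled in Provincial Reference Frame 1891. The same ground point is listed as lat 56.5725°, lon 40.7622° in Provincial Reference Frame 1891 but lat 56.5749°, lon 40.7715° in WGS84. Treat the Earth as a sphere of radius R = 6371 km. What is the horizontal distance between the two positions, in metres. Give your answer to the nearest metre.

Δφ = 56.5749° − 56.5725° = +0.0024°; Δλ = 40.7715° − 40.7622° = +0.0093°.
1° along a meridian = πR/180 = 111195 m.
ΔN = Δφ × 111195 = 266.9 m; ΔE = Δλ × 111195 × cos(56.5725°) = +0.0093 × 111195 × 0.550881 = 569.7 m.
Distance = √(ΔE² + ΔN²) = √(569.7² + 266.9²) = 629.1 m.

629 m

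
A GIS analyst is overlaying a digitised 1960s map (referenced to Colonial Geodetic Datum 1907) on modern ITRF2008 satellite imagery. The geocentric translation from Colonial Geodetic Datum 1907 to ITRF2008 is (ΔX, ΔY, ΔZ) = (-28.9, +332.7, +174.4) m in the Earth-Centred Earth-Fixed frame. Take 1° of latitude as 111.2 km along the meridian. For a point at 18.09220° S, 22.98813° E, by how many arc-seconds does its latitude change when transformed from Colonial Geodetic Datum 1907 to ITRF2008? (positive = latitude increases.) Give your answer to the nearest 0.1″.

sin φ = -0.310547, cos φ = 0.950558, sin λ = 0.390540, cos λ = 0.920586.
North component: ΔN = −sin φ cos λ·ΔX − sin φ sin λ·ΔY + cos φ·ΔZ = −(-0.310547)(0.920586)(-28.9) − (-0.310547)(0.390540)(332.7) + (0.950558)(174.4) = 197.87 m.
1° of latitude spans 111200 m, so Δφ = 197.87 / 111200 × 3600 = 6.406″.

Δφ = 6.4″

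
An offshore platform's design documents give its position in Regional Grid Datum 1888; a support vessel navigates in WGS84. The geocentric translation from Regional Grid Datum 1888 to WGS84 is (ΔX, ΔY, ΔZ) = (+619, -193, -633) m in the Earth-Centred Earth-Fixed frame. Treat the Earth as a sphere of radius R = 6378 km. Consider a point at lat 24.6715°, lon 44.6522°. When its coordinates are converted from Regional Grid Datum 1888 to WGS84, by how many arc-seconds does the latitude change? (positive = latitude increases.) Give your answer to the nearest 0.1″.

sin φ = 0.417415, cos φ = 0.908716, sin λ = 0.702801, cos λ = 0.711386.
North component: ΔN = −sin φ cos λ·ΔX − sin φ sin λ·ΔY + cos φ·ΔZ = −(0.417415)(0.711386)(619) − (0.417415)(0.702801)(-193) + (0.908716)(-633) = -702.41 m.
1° of latitude spans πR/180 = 111317 m, so Δφ = -702.41 / 111317 × 3600 = -22.716″.

Δφ = -22.7″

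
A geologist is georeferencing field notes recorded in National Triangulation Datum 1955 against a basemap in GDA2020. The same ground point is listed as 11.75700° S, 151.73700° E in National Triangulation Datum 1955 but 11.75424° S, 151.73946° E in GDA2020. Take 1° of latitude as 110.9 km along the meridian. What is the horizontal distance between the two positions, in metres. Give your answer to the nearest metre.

Δφ = -11.75424° − -11.75700° = +0.00276°; Δλ = 151.73946° − 151.73700° = +0.00246°.
ΔN = Δφ × 110900 = 306.1 m; ΔE = Δλ × 110900 × cos(-11.75700°) = +0.00246 × 110900 × 0.979021 = 267.1 m.
Distance = √(ΔE² + ΔN²) = √(267.1² + 306.1²) = 406.2 m.

406 m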